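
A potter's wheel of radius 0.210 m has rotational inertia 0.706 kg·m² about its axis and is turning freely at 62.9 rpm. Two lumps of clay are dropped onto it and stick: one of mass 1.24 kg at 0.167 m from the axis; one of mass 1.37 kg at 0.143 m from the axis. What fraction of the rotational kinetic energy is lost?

fraction ≈ 0.0814

The added mass arrives with no angular momentum about the axis, and any external torque about the axis is negligible, so the system's angular momentum is conserved.
Added inertia Σmr² = (1.24)(0.167)² + (1.37)(0.143)² = 0.06260 kg·m²; I_f = 0.7060 + 0.06260 = 0.7686 kg·m².
ω_f = I_p ω_i / I_f = (0.7060)(62.9) / 0.7686 = 57.78 rpm.
KE_i = ½(0.7060)(6.587 rad/s)² = 15.32 J; KE_f = ½(0.7686)(6.050)² = 14.07 J.
Fraction lost = 0.08144.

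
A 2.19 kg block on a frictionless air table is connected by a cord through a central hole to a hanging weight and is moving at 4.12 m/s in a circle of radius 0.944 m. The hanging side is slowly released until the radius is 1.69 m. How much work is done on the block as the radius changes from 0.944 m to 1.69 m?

The only horizontal force on the mass is along the cord (radial), so it exerts no torque about the hole and angular momentum m v r is conserved.
v₂ = v₁ r₁ / r₂ = (4.12)(0.944) / (1.69) = 2.301 m/s.
W = ΔKE = ½m(v₂² − v₁²) = -12.79 J.

W ≈ -12.8 J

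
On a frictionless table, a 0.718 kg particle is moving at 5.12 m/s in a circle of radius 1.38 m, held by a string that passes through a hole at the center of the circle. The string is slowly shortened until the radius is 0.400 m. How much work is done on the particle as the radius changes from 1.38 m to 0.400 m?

The only horizontal force on the mass is along the cord (radial), so it exerts no torque about the hole and angular momentum m v r is conserved.
v₂ = v₁ r₁ / r₂ = (5.12)(1.38) / (0.400) = 17.66 m/s.
W = ΔKE = ½m(v₂² − v₁²) = 102.6 J.

W ≈ 103 J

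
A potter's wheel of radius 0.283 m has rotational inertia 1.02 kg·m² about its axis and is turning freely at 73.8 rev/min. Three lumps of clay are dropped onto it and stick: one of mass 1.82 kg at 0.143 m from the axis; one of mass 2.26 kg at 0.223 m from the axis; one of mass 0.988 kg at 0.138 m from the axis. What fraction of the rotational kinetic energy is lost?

No external torque acts about the axis; L_before = L_after.
Added inertia Σmr² = (1.82)(0.143)² + (2.26)(0.223)² + (0.988)(0.138)² = 0.1684 kg·m²; I_f = 1.020 + 0.1684 = 1.188 kg·m².
ω_f = I_p ω_i / I_f = (1.020)(73.8) / 1.188 = 63.34 rpm.
KE_i = ½(1.020)(7.728 rad/s)² = 30.46 J; KE_f = ½(1.188)(6.633)² = 26.14 J.
Fraction lost = 0.1417.

fraction ≈ 0.142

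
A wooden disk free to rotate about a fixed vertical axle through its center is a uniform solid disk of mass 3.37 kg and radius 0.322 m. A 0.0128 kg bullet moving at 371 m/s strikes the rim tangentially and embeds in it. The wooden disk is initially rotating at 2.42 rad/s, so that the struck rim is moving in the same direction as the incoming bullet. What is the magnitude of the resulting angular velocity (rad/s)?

The axle reaction passes through the axle and exerts no torque about it; angular momentum about the axle is conserved through the impact.
I_p = ½(3.37)(0.322)² = 0.1747 kg·m². Taking the sense of the bullet's angular momentum as positive, L_{bullet} = m v R = (0.0128)(371)(0.322) = 1.529 kg·m²/s.
L_i = +I_p ω_p + m v R = +(0.1747)(2.42) + 1.529 = 1.952 kg·m²/s.
After sticking, I_f = I_p + m R² = 0.1747 + (0.0128)(0.322)² = 0.1760 kg·m².
ω_f = L_i / I_f = 1.952 / 0.1760 = 11.09 rad/s.

|ω_f| ≈ 11.1 rad/s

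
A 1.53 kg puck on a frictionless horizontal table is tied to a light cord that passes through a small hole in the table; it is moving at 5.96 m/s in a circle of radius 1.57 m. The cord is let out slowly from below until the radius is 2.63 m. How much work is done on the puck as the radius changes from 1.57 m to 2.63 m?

Central (radial) force ⇒ zero torque about the center ⇒ m v r is constant.
v₂ = v₁ r₁ / r₂ = (5.96)(1.57) / (2.63) = 3.558 m/s.
W = ΔKE = ½m(v₂² − v₁²) = -17.49 J.

W ≈ -17.5 J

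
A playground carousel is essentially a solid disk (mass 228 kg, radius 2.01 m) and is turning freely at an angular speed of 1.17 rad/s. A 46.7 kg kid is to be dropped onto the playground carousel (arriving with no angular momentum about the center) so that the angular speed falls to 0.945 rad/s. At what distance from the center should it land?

No external torque acts about the center; L_before = L_after.
I_p = ½(228)(2.01)² = 460.6 kg·m².
I_p ω_i = (I_p + m r²) ω_f ⇒ m r² = I_p(ω_i/ω_f − 1) = 460.6(1.17/0.945 − 1) = 109.7 kg·m².
r = √(109.7/46.7) = 1.532 m.

r ≈ 1.53 m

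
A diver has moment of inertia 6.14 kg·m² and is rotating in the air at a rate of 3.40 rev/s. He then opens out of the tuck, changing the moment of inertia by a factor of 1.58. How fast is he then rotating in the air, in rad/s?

No external torque acts about the spin axis, so angular momentum is conserved.
I₂ = 1.58 × 6.14 = 9.701 kg·m².
ω₂ = I₁ω₁ / I₂ = (6.140)(3.40 rev/s) / (9.701) = 2.152 rev/s = 13.52 rad/s.

ω₂ ≈ 13.5 rad/s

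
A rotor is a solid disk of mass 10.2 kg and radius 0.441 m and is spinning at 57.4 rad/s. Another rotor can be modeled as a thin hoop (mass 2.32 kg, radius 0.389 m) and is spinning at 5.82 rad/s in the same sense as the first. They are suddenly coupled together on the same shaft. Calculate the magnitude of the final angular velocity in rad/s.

|ω_f| ≈ 43.9 rad/s

No external torque acts about the common axis, so total angular momentum is conserved.
Moments of inertia: I_A = ½(10.2)(0.441)² = 0.9919 kg·m²; I_B = (2.32)(0.389)² = 0.3511 kg·m².
Taking A's sense as positive: L = (0.9919)(57.4) + (0.3511)(5.82) = 58.98 kg·m²·rad/s.
Combined I = 0.9919 + 0.3511 = 1.343 kg·m².
ω_f = L / I = 58.98 / 1.343 = 43.92 rad/s.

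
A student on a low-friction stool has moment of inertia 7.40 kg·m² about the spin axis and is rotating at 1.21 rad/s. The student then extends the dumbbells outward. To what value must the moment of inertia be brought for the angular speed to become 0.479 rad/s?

I₂ ≈ 18.7 kg·m²

Angular momentum about the spin axis is conserved since the torque about it is zero.
I₂ = I₁ω₁ / ω₂ = (7.40)(1.21) / (0.479) = 18.69 kg·m².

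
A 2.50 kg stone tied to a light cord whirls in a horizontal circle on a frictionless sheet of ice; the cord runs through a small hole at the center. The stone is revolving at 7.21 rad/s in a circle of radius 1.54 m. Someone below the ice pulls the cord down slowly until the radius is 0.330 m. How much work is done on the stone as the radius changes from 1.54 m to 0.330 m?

No torque about the axis ⇒ m r₁² ω₁ = m r₂² ω₂.
ω₂ = ω₁ (r₁/r₂)² = (7.21)(1.54/0.330)² = 157.0 rad/s.
W = ΔKE = ½m(v₂² − v₁²) = 3202 J.

W ≈ 3200 J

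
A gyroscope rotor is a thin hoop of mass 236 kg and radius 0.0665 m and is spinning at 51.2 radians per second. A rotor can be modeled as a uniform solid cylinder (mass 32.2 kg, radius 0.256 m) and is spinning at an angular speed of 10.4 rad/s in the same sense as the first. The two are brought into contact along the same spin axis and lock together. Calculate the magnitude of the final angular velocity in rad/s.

|ω_f| ≈ 30.7 rad/s

No external torque acts about the common axis, so total angular momentum is conserved.
Moments of inertia: I_A = (236)(0.0665)² = 1.044 kg·m²; I_B = ½(32.2)(0.256)² = 1.055 kg·m².
Taking A's sense as positive: L = (1.044)(51.2) + (1.055)(10.4) = 64.41 kg·m²·rad/s.
Combined I = 1.044 + 1.055 = 2.099 kg·m².
ω_f = L / I = 64.41 / 2.099 = 30.69 rad/s.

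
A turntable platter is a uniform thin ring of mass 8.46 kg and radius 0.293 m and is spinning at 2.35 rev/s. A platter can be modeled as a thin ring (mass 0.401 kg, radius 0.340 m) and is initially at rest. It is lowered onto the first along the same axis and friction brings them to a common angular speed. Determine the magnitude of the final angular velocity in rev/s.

No external torque acts about the common axis, so total angular momentum is conserved.
Moments of inertia: I_A = (8.46)(0.293)² = 0.7263 kg·m²; I_B = (0.401)(0.340)² = 0.04636 kg·m².
Taking A's sense as positive: L = (0.7263)(2.35) = 1.707 kg·m²·rev/s.
Combined I = 0.7263 + 0.04636 = 0.7726 kg·m².
ω_f = L / I = 1.707 / 0.7726 = 2.209 rev/s.

|ω_f| ≈ 2.21 rev/s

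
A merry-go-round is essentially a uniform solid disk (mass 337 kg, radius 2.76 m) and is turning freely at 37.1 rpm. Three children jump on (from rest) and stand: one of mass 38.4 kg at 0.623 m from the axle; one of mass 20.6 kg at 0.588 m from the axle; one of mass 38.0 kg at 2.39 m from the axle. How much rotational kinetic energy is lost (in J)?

energy lost ≈ 1520 J

No external torque acts about the axle; L_before = L_after.
I_p = ½(337)(2.76)² = 1284 kg·m².
Added inertia Σmr² = (38.4)(0.623)² + (20.6)(0.588)² + (38.0)(2.39)² = 239.1 kg·m²; I_f = 1284 + 239.1 = 1523 kg·m².
ω_f = I_p ω_i / I_f = (1284)(37.1) / 1523 = 31.27 rpm.
KE_i = ½(1284)(3.885 rad/s)² = 9687 J; KE_f = ½(1523)(3.275)² = 8166 J.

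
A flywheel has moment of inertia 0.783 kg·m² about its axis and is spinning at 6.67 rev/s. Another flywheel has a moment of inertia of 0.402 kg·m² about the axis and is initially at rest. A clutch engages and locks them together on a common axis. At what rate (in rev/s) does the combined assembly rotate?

|ω_f| ≈ 4.41 rev/s

The coupling torques are internal; angular momentum about the shared axis is conserved.
Taking A's sense as positive: L = (0.7830)(6.67) = 5.223 kg·m²·rev/s.
Combined I = 0.7830 + 0.4020 = 1.185 kg·m².
ω_f = L / I = 5.223 / 1.185 = 4.407 rev/s.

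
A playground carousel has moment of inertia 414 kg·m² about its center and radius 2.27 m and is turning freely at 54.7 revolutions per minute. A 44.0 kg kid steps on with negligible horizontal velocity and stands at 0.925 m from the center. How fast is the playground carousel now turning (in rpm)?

ω_f ≈ 50.1 rpm

The added mass arrives with no angular momentum about the center, and any external torque about the center is negligible, so the system's angular momentum is conserved.
Added inertia Σmr² = (44.0)(0.925)² = 37.65 kg·m²; I_f = 414.0 + 37.65 = 451.6 kg·m².
ω_f = I_p ω_i / I_f = (414.0)(54.7) / 451.6 = 50.14 rpm.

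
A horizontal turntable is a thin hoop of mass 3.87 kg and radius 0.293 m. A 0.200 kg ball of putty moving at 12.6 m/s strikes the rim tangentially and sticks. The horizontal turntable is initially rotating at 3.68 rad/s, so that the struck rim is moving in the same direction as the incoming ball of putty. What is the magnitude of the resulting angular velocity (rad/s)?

The axle reaction passes through the axle and exerts no torque about it; angular momentum about the axle is conserved through the impact.
I_p = (3.87)(0.293)² = 0.3322 kg·m². Taking the sense of the ball of putty's angular momentum as positive, L_{ball} = m v R = (0.200)(12.6)(0.293) = 0.7384 kg·m²/s.
L_i = +I_p ω_p + m v R = +(0.3322)(3.68) + 0.7384 = 1.961 kg·m²/s.
After sticking, I_f = I_p + m R² = 0.3322 + (0.200)(0.293)² = 0.3494 kg·m².
ω_f = L_i / I_f = 1.961 / 0.3494 = 5.612 rad/s.

|ω_f| ≈ 5.61 rad/s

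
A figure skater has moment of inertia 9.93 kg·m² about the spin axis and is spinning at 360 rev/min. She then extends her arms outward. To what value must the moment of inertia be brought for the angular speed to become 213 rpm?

I₂ ≈ 16.8 kg·m²

Angular momentum about the spin axis is conserved since the torque about it is zero.
I₂ = I₁ω₁ / ω₂ = (9.93)(360) / (213) = 16.78 kg·m².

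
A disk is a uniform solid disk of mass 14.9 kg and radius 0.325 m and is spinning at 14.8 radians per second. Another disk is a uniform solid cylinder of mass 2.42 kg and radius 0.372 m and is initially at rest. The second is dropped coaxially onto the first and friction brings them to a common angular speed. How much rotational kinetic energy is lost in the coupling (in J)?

ΔKE lost ≈ 15.1 J

The coupling torques are internal; angular momentum about the shared axis is conserved.
Moments of inertia: I_A = ½(14.9)(0.325)² = 0.7869 kg·m²; I_B = ½(2.42)(0.372)² = 0.1674 kg·m².
Taking A's sense as positive: L = (0.7869)(14.8) = 11.65 kg·m²·rad/s.
Combined I = 0.7869 + 0.1674 = 0.9544 kg·m².
ω_f = L / I = 11.65 / 0.9544 = 12.20 rad/s.
KE_i = ½ΣIω² = 86.18 J; KE_f = ½(0.9544)(12.20)² = 71.06 J.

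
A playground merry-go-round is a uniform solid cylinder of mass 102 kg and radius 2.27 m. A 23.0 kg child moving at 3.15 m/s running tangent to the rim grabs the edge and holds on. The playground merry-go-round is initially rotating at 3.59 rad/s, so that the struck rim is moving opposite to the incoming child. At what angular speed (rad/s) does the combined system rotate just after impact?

|ω_f| ≈ 2.04 rad/s

The axle reaction passes through the axle and exerts no torque about it; angular momentum about the axle is conserved through the impact.
I_p = ½(102)(2.27)² = 262.8 kg·m². Taking the sense of the child's angular momentum as positive, L_{child} = m v R = (23.0)(3.15)(2.27) = 164.5 kg·m²/s.
L_i = −I_p ω_p + m v R = −(262.8)(3.59) + 164.5 = -779.0 kg·m²/s.
After sticking, I_f = I_p + m R² = 262.8 + (23.0)(2.27)² = 381.3 kg·m².
ω_f = L_i / I_f = -779.0 / 381.3 = -2.043 rad/s.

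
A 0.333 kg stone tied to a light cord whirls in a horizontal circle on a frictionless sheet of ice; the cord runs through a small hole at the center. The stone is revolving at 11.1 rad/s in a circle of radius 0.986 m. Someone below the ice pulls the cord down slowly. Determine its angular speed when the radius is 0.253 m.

No torque about the axis ⇒ m r₁² ω₁ = m r₂² ω₂.
ω₂ = ω₁ (r₁/r₂)² = (11.1)(0.986/0.253)² = 168.6 rad/s.

ω₂ ≈ 169 rad/s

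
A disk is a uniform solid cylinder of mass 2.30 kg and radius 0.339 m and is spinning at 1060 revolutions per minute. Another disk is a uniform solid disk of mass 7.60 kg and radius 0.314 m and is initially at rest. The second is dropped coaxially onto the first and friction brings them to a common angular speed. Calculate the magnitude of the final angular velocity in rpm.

No external torque acts about the common axis, so total angular momentum is conserved.
Moments of inertia: I_A = ½(2.30)(0.339)² = 0.1322 kg·m²; I_B = ½(7.60)(0.314)² = 0.3747 kg·m².
Taking A's sense as positive: L = (0.1322)(1060) = 140.1 kg·m²·rpm.
Combined I = 0.1322 + 0.3747 = 0.5068 kg·m².
ω_f = L / I = 140.1 / 0.5068 = 276.4 rpm.

|ω_f| ≈ 276 rpm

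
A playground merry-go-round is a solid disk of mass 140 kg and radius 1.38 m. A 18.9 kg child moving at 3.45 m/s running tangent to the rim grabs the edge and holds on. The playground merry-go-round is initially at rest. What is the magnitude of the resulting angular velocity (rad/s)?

The axle reaction passes through the axle and exerts no torque about it; angular momentum about the axle is conserved through the impact.
I_p = ½(140)(1.38)² = 133.3 kg·m². Taking the sense of the child's angular momentum as positive, L_{child} = m v R = (18.9)(3.45)(1.38) = 89.98 kg·m²/s.
L_i = 0 + 89.98 = 89.98 kg·m²/s.
After sticking, I_f = I_p + m R² = 133.3 + (18.9)(1.38)² = 169.3 kg·m².
ω_f = L_i / I_f = 89.98 / 169.3 = 0.5315 rad/s.

|ω_f| ≈ 0.531 rad/s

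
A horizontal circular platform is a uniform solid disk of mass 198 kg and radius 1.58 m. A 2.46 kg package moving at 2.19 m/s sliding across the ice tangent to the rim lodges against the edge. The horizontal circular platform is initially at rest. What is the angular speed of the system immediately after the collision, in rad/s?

The axle reaction passes through the central axle and exerts no torque about it; angular momentum about the central axle is conserved through the impact.
I_p = ½(198)(1.58)² = 247.1 kg·m². Taking the sense of the package's angular momentum as positive, L_{package} = m v R = (2.46)(2.19)(1.58) = 8.512 kg·m²/s.
L_i = 0 + 8.512 = 8.512 kg·m²/s.
After sticking, I_f = I_p + m R² = 247.1 + (2.46)(1.58)² = 253.3 kg·m².
ω_f = L_i / I_f = 8.512 / 253.3 = 0.03361 rad/s.

|ω_f| ≈ 0.0336 rad/s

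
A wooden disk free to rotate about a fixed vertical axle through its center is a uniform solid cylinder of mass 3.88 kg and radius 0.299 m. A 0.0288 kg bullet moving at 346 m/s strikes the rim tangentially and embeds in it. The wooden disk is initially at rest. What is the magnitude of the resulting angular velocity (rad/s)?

|ω_f| ≈ 16.9 rad/s

The axle reaction passes through the axle and exerts no torque about it; angular momentum about the axle is conserved through the impact.
I_p = ½(3.88)(0.299)² = 0.1734 kg·m². Taking the sense of the bullet's angular momentum as positive, L_{bullet} = m v R = (0.0288)(346)(0.299) = 2.979 kg·m²/s.
L_i = 0 + 2.979 = 2.979 kg·m²/s.
After sticking, I_f = I_p + m R² = 0.1734 + (0.0288)(0.299)² = 0.1760 kg·m².
ω_f = L_i / I_f = 2.979 / 0.1760 = 16.93 rad/s.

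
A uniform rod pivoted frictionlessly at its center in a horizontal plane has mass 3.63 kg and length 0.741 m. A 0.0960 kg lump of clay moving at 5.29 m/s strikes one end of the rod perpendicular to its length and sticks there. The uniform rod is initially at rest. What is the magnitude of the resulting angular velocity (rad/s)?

|ω_f| ≈ 1.05 rad/s

About the pivot the impulsive forces during the collision are internal, so angular momentum about that axis is conserved.
I_p = (1/12)(3.63)(0.741)² = 0.1661 kg·m². Taking the sense of the lump of clay's angular momentum as positive, L_{lump} = m v R = (0.0960)(5.29)(0.741/2) = 0.1882 kg·m²/s.
L_i = 0 + 0.1882 = 0.1882 kg·m²/s.
After sticking, I_f = I_p + m R² = 0.1661 + (0.0960)(0.741/2)² = 0.1793 kg·m².
ω_f = L_i / I_f = 0.1882 / 0.1793 = 1.050 rad/s.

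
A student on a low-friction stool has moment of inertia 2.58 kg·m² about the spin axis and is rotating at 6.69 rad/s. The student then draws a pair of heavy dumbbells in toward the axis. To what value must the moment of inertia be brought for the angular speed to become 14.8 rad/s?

I₂ ≈ 1.17 kg·m²

No external torque acts about the spin axis, so angular momentum is conserved.
I₂ = I₁ω₁ / ω₂ = (2.58)(6.69) / (14.8) = 1.166 kg·m².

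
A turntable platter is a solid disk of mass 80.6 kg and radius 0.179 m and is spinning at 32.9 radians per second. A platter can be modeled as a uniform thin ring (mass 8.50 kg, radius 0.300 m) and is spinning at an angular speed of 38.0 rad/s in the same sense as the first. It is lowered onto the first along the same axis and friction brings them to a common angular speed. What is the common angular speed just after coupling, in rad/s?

|ω_f| ≈ 34.8 rad/s

No external torque acts about the common axis, so total angular momentum is conserved.
Moments of inertia: I_A = ½(80.6)(0.179)² = 1.291 kg·m²; I_B = (8.50)(0.300)² = 0.7650 kg·m².
Taking A's sense as positive: L = (1.291)(32.9) + (0.7650)(38.0) = 71.55 kg·m²·rad/s.
Combined I = 1.291 + 0.7650 = 2.056 kg·m².
ω_f = L / I = 71.55 / 2.056 = 34.80 rad/s.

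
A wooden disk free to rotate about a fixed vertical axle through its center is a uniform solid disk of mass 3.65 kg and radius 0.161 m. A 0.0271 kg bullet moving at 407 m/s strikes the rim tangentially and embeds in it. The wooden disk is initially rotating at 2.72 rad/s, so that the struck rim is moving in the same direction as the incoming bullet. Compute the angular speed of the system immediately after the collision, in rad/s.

About the axle the impulsive forces during the collision are internal, so angular momentum about that axis is conserved.
I_p = ½(3.65)(0.161)² = 0.04731 kg·m². Taking the sense of the bullet's angular momentum as positive, L_{bullet} = m v R = (0.0271)(407)(0.161) = 1.776 kg·m²/s.
L_i = +I_p ω_p + m v R = +(0.04731)(2.72) + 1.776 = 1.904 kg·m²/s.
After sticking, I_f = I_p + m R² = 0.04731 + (0.0271)(0.161)² = 0.04801 kg·m².
ω_f = L_i / I_f = 1.904 / 0.04801 = 39.67 rad/s.

|ω_f| ≈ 39.7 rad/s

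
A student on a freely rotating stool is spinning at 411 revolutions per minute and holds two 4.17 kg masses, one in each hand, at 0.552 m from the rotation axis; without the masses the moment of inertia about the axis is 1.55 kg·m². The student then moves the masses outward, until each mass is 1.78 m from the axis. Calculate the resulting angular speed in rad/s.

ω₂ ≈ 6.29 rad/s

Angular momentum about the spin axis is conserved since the torque about it is zero.
I₁ = 1.55 + 2(4.17)(0.552)² = 4.091 kg·m²; I₂ = 1.55 + 2(4.17)(1.78)² = 27.97 kg·m².
ω₂ = I₁ω₁ / I₂ = (4.091)(411 rpm) / (27.97) = 60.11 rpm = 6.295 rad/s.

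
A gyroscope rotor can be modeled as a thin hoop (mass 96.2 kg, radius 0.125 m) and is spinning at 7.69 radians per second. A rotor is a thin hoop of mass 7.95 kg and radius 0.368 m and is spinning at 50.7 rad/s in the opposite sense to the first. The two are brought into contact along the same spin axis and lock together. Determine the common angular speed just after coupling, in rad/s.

|ω_f| ≈ 16.7 rad/s

The coupling torques are internal; angular momentum about the shared axis is conserved.
Moments of inertia: I_A = (96.2)(0.125)² = 1.503 kg·m²; I_B = (7.95)(0.368)² = 1.077 kg·m².
Taking A's sense as positive: L = (1.503)(7.69) − (1.077)(50.7) = -43.03 kg·m²·rad/s.
Combined I = 1.503 + 1.077 = 2.580 kg·m².
ω_f = L / I = -43.03 / 2.580 = -16.68 rad/s.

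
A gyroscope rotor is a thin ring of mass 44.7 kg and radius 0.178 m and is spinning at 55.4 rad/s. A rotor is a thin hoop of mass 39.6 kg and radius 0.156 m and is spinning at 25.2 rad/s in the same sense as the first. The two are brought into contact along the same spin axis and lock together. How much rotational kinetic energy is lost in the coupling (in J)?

ΔKE lost ≈ 262 J

The coupling torques are internal; angular momentum about the shared axis is conserved.
Moments of inertia: I_A = (44.7)(0.178)² = 1.416 kg·m²; I_B = (39.6)(0.156)² = 0.9637 kg·m².
Taking A's sense as positive: L = (1.416)(55.4) + (0.9637)(25.2) = 102.7 kg·m²·rad/s.
Combined I = 1.416 + 0.9637 = 2.380 kg·m².
ω_f = L / I = 102.7 / 2.380 = 43.17 rad/s.
KE_i = ½ΣIω² = 2479 J; KE_f = ½(2.380)(43.17)² = 2218 J.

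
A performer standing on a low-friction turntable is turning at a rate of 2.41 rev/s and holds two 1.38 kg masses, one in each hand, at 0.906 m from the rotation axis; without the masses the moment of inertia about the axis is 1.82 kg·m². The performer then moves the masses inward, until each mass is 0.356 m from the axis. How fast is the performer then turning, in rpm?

ω₂ ≈ 272 rpm

No external torque acts about the spin axis, so angular momentum is conserved.
I₁ = 1.82 + 2(1.38)(0.906)² = 4.086 kg·m²; I₂ = 1.82 + 2(1.38)(0.356)² = 2.170 kg·m².
ω₂ = I₁ω₁ / I₂ = (4.086)(2.41 rev/s) / (2.170) = 4.538 rev/s = 272.3 rpm.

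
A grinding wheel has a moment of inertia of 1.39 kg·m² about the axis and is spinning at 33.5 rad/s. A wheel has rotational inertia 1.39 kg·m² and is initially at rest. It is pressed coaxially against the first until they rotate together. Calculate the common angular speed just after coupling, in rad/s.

|ω_f| ≈ 16.8 rad/s

The coupling torques are internal; angular momentum about the shared axis is conserved.
Taking A's sense as positive: L = (1.390)(33.5) = 46.56 kg·m²·rad/s.
Combined I = 1.390 + 1.390 = 2.780 kg·m².
ω_f = L / I = 46.56 / 2.780 = 16.75 rad/s.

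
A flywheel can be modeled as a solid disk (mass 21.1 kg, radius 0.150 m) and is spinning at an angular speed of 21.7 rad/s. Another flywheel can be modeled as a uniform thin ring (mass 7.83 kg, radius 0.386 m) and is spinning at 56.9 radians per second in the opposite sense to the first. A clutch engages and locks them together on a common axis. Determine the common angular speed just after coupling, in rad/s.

|ω_f| ≈ 43.6 rad/s

The coupling torques are internal; angular momentum about the shared axis is conserved.
Moments of inertia: I_A = ½(21.1)(0.150)² = 0.2374 kg·m²; I_B = (7.83)(0.386)² = 1.167 kg·m².
Taking A's sense as positive: L = (0.2374)(21.7) − (1.167)(56.9) = -61.23 kg·m²·rad/s.
Combined I = 0.2374 + 1.167 = 1.404 kg·m².
ω_f = L / I = -61.23 / 1.404 = -43.61 rad/s.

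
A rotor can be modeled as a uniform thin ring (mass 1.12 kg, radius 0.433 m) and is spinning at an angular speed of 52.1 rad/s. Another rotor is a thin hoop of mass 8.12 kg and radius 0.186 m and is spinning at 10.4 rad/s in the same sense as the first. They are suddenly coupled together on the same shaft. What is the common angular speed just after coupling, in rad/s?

The coupling torques are internal; angular momentum about the shared axis is conserved.
Moments of inertia: I_A = (1.12)(0.433)² = 0.2100 kg·m²; I_B = (8.12)(0.186)² = 0.2809 kg·m².
Taking A's sense as positive: L = (0.2100)(52.1) + (0.2809)(10.4) = 13.86 kg·m²·rad/s.
Combined I = 0.2100 + 0.2809 = 0.4909 kg·m².
ω_f = L / I = 13.86 / 0.4909 = 28.24 rad/s.

|ω_f| ≈ 28.2 rad/s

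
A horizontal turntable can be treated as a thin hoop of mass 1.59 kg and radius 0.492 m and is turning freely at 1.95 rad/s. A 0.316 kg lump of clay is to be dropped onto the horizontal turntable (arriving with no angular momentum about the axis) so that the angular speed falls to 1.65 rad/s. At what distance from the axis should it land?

r ≈ 0.471 m

No external torque acts about the axis; L_before = L_after.
I_p = (1.59)(0.492)² = 0.3849 kg·m².
I_p ω_i = (I_p + m r²) ω_f ⇒ m r² = I_p(ω_i/ω_f − 1) = 0.3849(1.95/1.65 − 1) = 0.06998 kg·m².
r = √(0.06998/0.316) = 0.4706 m.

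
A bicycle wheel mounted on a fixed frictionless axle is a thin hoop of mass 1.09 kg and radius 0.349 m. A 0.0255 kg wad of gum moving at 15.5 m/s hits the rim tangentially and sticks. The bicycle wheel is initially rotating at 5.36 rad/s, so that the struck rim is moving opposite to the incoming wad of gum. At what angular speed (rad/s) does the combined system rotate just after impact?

|ω_f| ≈ 4.22 rad/s

About the axle the impulsive forces during the collision are internal, so angular momentum about that axis is conserved.
I_p = (1.09)(0.349)² = 0.1328 kg·m². Taking the sense of the wad of gum's angular momentum as positive, L_{wad} = m v R = (0.0255)(15.5)(0.349) = 0.1379 kg·m²/s.
L_i = −I_p ω_p + m v R = −(0.1328)(5.36) + 0.1379 = -0.5737 kg·m²/s.
After sticking, I_f = I_p + m R² = 0.1328 + (0.0255)(0.349)² = 0.1359 kg·m².
ω_f = L_i / I_f = -0.5737 / 0.1359 = -4.222 rad/s.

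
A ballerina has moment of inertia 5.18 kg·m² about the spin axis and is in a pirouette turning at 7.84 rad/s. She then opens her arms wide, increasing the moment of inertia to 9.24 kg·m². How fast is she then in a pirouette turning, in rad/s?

ω₂ ≈ 4.40 rad/s

No external torque acts about the spin axis, so angular momentum is conserved.
ω₂ = I₁ω₁ / I₂ = (5.180)(7.84 rad/s) / (9.240) = 4.395 rad/s.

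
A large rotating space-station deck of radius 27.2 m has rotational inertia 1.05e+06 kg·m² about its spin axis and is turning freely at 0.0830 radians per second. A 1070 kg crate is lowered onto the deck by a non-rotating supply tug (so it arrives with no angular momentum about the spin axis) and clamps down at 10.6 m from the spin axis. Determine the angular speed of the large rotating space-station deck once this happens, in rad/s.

ω_f ≈ 0.0745 rad/s

No external torque acts about the spin axis; L_before = L_after.
Added inertia Σmr² = (1070)(10.6)² = 1.202e+05 kg·m²; I_f = 1.050e+06 + 1.202e+05 = 1.170e+06 kg·m².
ω_f = I_p ω_i / I_f = (1.050e+06)(0.0830) / 1.170e+06 = 0.07447 rad/s.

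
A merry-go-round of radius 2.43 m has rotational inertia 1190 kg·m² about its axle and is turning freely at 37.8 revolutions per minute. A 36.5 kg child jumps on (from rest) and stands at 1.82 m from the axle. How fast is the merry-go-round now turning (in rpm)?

The added mass arrives with no angular momentum about the axle, and any external torque about the axle is negligible, so the system's angular momentum is conserved.
Added inertia Σmr² = (36.5)(1.82)² = 120.9 kg·m²; I_f = 1190 + 120.9 = 1311 kg·m².
ω_f = I_p ω_i / I_f = (1190)(37.8) / 1311 = 34.31 rpm.

ω_f ≈ 34.3 rpm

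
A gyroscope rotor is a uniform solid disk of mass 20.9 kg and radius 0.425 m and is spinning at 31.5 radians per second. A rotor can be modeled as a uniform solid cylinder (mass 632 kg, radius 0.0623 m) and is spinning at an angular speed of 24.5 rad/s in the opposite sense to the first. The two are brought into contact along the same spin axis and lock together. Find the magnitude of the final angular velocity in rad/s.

|ω_f| ≈ 9.44 rad/s

No external torque acts about the common axis, so total angular momentum is conserved.
Moments of inertia: I_A = ½(20.9)(0.425)² = 1.888 kg·m²; I_B = ½(632)(0.0623)² = 1.226 kg·m².
Taking A's sense as positive: L = (1.888)(31.5) − (1.226)(24.5) = 29.41 kg·m²·rad/s.
Combined I = 1.888 + 1.226 = 3.114 kg·m².
ω_f = L / I = 29.41 / 3.114 = 9.444 rad/s.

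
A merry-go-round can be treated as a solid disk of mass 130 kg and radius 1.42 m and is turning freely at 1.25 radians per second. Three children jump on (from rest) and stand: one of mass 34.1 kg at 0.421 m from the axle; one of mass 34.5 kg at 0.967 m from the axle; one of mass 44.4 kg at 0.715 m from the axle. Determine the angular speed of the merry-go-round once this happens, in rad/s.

ω_f ≈ 0.853 rad/s

No external torque acts about the axle; L_before = L_after.
I_p = ½(130)(1.42)² = 131.1 kg·m².
Added inertia Σmr² = (34.1)(0.421)² + (34.5)(0.967)² + (44.4)(0.715)² = 61.00 kg·m²; I_f = 131.1 + 61.00 = 192.1 kg·m².
ω_f = I_p ω_i / I_f = (131.1)(1.25) / 192.1 = 0.8530 rad/s.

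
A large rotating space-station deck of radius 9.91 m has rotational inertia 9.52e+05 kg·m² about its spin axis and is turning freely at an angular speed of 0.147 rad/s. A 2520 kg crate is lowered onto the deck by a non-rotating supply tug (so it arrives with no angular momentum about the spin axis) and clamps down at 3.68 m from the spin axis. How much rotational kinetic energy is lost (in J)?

No external torque acts about the spin axis; L_before = L_after.
Added inertia Σmr² = (2520)(3.68)² = 34130 kg·m²; I_f = 9.520e+05 + 34130 = 9.861e+05 kg·m².
ω_f = I_p ω_i / I_f = (9.520e+05)(0.147) / 9.861e+05 = 0.1419 rad/s.
KE_i = ½(9.520e+05)(0.1470 rad/s)² = 10290 J; KE_f = ½(9.861e+05)(0.1419)² = 9930 J.

energy lost ≈ 356 J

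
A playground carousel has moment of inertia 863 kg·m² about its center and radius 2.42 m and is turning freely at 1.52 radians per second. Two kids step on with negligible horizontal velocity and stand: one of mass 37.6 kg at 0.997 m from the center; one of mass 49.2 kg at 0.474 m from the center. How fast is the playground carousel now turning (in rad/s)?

The added mass arrives with no angular momentum about the center, and any external torque about the center is negligible, so the system's angular momentum is conserved.
Added inertia Σmr² = (37.6)(0.997)² + (49.2)(0.474)² = 48.43 kg·m²; I_f = 863.0 + 48.43 = 911.4 kg·m².
ω_f = I_p ω_i / I_f = (863.0)(1.52) / 911.4 = 1.439 rad/s.

ω_f ≈ 1.44 rad/s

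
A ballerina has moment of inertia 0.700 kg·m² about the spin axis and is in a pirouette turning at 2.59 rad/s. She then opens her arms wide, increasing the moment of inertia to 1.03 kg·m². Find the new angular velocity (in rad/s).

ω₂ ≈ 1.76 rad/s

With no external torque about the axis, L is conserved: I₁ω₁ = I₂ω₂.
ω₂ = I₁ω₁ / I₂ = (0.7000)(2.59 rad/s) / (1.030) = 1.760 rad/s.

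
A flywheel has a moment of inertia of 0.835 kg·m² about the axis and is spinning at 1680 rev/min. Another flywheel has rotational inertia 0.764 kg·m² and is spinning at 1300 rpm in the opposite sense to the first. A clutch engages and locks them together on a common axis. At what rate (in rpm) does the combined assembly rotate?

The coupling torques are internal; angular momentum about the shared axis is conserved.
Taking A's sense as positive: L = (0.8350)(1680) − (0.7640)(1300) = 409.6 kg·m²·rpm.
Combined I = 0.8350 + 0.7640 = 1.599 kg·m².
ω_f = L / I = 409.6 / 1.599 = 256.2 rpm.

|ω_f| ≈ 256 rpm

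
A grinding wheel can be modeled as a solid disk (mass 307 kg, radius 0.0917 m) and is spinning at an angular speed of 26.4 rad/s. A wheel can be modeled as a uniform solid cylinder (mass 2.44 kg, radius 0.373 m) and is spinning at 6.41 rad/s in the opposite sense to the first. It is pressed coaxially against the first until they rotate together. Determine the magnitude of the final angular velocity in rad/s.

The coupling torques are internal; angular momentum about the shared axis is conserved.
Moments of inertia: I_A = ½(307)(0.0917)² = 1.291 kg·m²; I_B = ½(2.44)(0.373)² = 0.1697 kg·m².
Taking A's sense as positive: L = (1.291)(26.4) − (0.1697)(6.41) = 32.99 kg·m²·rad/s.
Combined I = 1.291 + 0.1697 = 1.461 kg·m².
ω_f = L / I = 32.99 / 1.461 = 22.59 rad/s.

|ω_f| ≈ 22.6 rad/s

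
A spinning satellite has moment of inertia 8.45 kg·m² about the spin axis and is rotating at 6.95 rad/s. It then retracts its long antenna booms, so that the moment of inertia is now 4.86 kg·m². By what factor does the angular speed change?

With no external torque about the axis, L is conserved: I₁ω₁ = I₂ω₂.
ω₂/ω₁ = I₁/I₂ = 8.450 / 4.860 = 1.739.

ω₂/ω₁ ≈ 1.74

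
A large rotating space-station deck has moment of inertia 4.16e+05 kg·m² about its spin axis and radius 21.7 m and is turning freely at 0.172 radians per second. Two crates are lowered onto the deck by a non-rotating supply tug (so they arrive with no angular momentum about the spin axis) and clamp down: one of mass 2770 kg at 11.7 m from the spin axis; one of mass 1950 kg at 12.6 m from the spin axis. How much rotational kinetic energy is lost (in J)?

The added mass arrives with no angular momentum about the spin axis, and any external torque about the spin axis is negligible, so the system's angular momentum is conserved.
Added inertia Σmr² = (2770)(11.7)² + (1950)(12.6)² = 6.888e+05 kg·m²; I_f = 4.160e+05 + 6.888e+05 = 1.105e+06 kg·m².
ω_f = I_p ω_i / I_f = (4.160e+05)(0.172) / 1.105e+06 = 0.06477 rad/s.
KE_i = ½(4.160e+05)(0.1720 rad/s)² = 6153 J; KE_f = ½(1.105e+06)(0.06477)² = 2317 J.

energy lost ≈ 3840 J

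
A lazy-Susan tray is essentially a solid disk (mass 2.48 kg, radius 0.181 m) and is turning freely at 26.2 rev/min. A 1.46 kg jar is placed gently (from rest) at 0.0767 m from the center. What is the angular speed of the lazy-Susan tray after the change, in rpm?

ω_f ≈ 21.6 rpm

No external torque acts about the center; L_before = L_after.
I_p = ½(2.48)(0.181)² = 0.04062 kg·m².
Added inertia Σmr² = (1.46)(0.0767)² = 0.008589 kg·m²; I_f = 0.04062 + 0.008589 = 0.04921 kg·m².
ω_f = I_p ω_i / I_f = (0.04062)(26.2) / 0.04921 = 21.63 rpm.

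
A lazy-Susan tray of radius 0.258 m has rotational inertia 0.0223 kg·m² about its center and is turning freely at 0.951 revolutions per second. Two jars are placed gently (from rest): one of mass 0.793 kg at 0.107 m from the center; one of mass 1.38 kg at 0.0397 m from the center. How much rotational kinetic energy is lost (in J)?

energy lost ≈ 0.134 J

The added mass arrives with no angular momentum about the center, and any external torque about the center is negligible, so the system's angular momentum is conserved.
Added inertia Σmr² = (0.793)(0.107)² + (1.38)(0.0397)² = 0.01125 kg·m²; I_f = 0.02230 + 0.01125 = 0.03355 kg·m².
ω_f = I_p ω_i / I_f = (0.02230)(0.951) / 0.03355 = 0.6320 rev/s.
KE_i = ½(0.02230)(5.975 rad/s)² = 0.3981 J; KE_f = ½(0.03355)(3.971)² = 0.2646 J.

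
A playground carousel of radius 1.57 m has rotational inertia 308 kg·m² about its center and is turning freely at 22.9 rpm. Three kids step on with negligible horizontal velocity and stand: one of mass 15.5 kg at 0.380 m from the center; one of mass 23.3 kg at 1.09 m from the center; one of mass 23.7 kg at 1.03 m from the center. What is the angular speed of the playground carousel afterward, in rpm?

ω_f ≈ 19.4 rpm

No external torque acts about the center; L_before = L_after.
Added inertia Σmr² = (15.5)(0.380)² + (23.3)(1.09)² + (23.7)(1.03)² = 55.06 kg·m²; I_f = 308.0 + 55.06 = 363.1 kg·m².
ω_f = I_p ω_i / I_f = (308.0)(22.9) / 363.1 = 19.43 rpm.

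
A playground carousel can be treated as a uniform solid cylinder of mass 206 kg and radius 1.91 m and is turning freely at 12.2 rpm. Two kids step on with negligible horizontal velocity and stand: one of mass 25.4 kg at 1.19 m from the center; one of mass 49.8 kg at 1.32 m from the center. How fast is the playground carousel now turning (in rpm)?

No external torque acts about the center; L_before = L_after.
I_p = ½(206)(1.91)² = 375.8 kg·m².
Added inertia Σmr² = (25.4)(1.19)² + (49.8)(1.32)² = 122.7 kg·m²; I_f = 375.8 + 122.7 = 498.5 kg·m².
ω_f = I_p ω_i / I_f = (375.8)(12.2) / 498.5 = 9.196 rpm.

ω_f ≈ 9.20 rpm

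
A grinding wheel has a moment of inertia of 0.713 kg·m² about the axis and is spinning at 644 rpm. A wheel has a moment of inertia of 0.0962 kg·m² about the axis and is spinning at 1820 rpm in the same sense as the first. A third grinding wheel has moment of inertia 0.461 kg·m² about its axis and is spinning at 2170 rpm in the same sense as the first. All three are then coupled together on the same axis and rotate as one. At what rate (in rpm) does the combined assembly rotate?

|ω_f| ≈ 1290 rpm

The coupling torques are internal; angular momentum about the shared axis is conserved.
Taking A's sense as positive: L = (0.7130)(644) + (0.09620)(1820) + (0.4610)(2170) = 1635 kg·m²·rpm.
Combined I = 0.7130 + 0.09620 + 0.4610 = 1.270 kg·m².
ω_f = L / I = 1635 / 1.270 = 1287 rpm.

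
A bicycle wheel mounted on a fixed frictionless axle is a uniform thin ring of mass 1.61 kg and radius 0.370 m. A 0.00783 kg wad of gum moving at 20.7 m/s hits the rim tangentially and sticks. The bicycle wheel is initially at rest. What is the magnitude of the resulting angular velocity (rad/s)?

|ω_f| ≈ 0.271 rad/s

About the axle the impulsive forces during the collision are internal, so angular momentum about that axis is conserved.
I_p = (1.61)(0.370)² = 0.2204 kg·m². Taking the sense of the wad of gum's angular momentum as positive, L_{wad} = m v R = (0.00783)(20.7)(0.370) = 0.05997 kg·m²/s.
L_i = 0 + 0.05997 = 0.05997 kg·m²/s.
After sticking, I_f = I_p + m R² = 0.2204 + (0.00783)(0.370)² = 0.2215 kg·m².
ω_f = L_i / I_f = 0.05997 / 0.2215 = 0.2708 rad/s.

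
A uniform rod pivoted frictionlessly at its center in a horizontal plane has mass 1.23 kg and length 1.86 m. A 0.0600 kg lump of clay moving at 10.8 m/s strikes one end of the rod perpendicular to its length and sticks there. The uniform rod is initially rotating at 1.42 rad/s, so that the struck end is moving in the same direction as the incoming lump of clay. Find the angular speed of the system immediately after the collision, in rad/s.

About the pivot the impulsive forces during the collision are internal, so angular momentum about that axis is conserved.
I_p = (1/12)(1.23)(1.86)² = 0.3546 kg·m². Taking the sense of the lump of clay's angular momentum as positive, L_{lump} = m v R = (0.0600)(10.8)(1.86/2) = 0.6026 kg·m²/s.
L_i = +I_p ω_p + m v R = +(0.3546)(1.42) + 0.6026 = 1.106 kg·m²/s.
After sticking, I_f = I_p + m R² = 0.3546 + (0.0600)(1.86/2)² = 0.4065 kg·m².
ω_f = L_i / I_f = 1.106 / 0.4065 = 2.721 rad/s.

|ω_f| ≈ 2.72 rad/s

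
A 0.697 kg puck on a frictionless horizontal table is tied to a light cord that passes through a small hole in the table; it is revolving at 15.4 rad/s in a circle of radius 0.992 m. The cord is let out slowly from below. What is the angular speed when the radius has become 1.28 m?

ω₂ ≈ 9.25 rad/s

The constraining force is radial, so m r² ω about the center is conserved.
ω₂ = ω₁ (r₁/r₂)² = (15.4)(0.992/1.28)² = 9.250 rad/s.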